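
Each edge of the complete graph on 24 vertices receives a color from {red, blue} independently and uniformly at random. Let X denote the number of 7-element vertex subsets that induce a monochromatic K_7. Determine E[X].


Let X = Σ_S X_S over the C(24, 7) = 346104 subsets S of size 7, where X_S = 1 if the K_7 on S is monochromatic.
For a fixed S, the K_7 on S has C(7, 2) = 21 edges. P[all 21 edges red] = (1/2)^21, and likewise for blue, so P[monochromatic] = 2·(1/2)^21 = 2^{1 − 21} = 1/1048576.
By linearity of expectation: E[X] = C(24, 7) · 2^{1 − 21} = 346104 · 1/1048576 = 43263/131072.
Numerically: E[X] ≈ 0.33007.

E[X] = C(24,7)·2^(1−C(7,2)) = 43263/131072 ≈ 0.33007.


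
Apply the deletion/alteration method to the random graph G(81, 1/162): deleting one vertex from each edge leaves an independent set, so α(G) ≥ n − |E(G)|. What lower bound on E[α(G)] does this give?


E[|E(G)|] = C(81, 2)·p = 3240 · (1/162) = 20.
E[α(G)] ≥ n − E[|E(G)|] = 81 − 20 = 61.
Numerically: ≈ 61.000.
(This is only a lower bound; the true E[α(G)] may be larger.)

E[α(G)] ≥ 61 ≈ 61.000.


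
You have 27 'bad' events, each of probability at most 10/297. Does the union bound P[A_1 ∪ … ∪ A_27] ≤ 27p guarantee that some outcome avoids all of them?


Union bound: P[∪_{i=1}^{27} A_i] ≤ Σ_i P[A_i] ≤ 27·p = 27·(10/297) = 10/11.
Numerically: 10/11 ≈ 0.9090909.
Is 10/11 < 1? YES.
Since P[∪ A_i] ≤ 10/11 < 1, the complement has P[∩ A_i^c] ≥ 1 − 10/11 = 1/11 > 0, so some outcome avoids every A_i.

27·p = 10/11 ≈ 0.9090909; existence CERTIFIED by the union bound.


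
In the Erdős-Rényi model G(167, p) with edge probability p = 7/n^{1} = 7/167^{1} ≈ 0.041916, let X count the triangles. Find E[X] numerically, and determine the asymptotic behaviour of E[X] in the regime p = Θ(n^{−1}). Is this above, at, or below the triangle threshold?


Number of potential triangles: C(167, 3) = 762355.
Each occurs with probability p³ ≈ (0.041916)³ ≈ 7.3645244e-05.
By linearity: E[X] = C(167, 3)·p³ ≈ 762355 · 7.3645244e-05 ≈ 56.14382.
Here α = 1, so p = 7/n is exactly at the triangle threshold p ~ 1/n. Asymptotically E[X] → c³/6 = 7³/6 = 343/6 ≈ 57.16667, a bounded constant. In this regime the triangle count is asymptotically Poisson(c³/6).

E[X] ≈ 56.14382; in regime p = Θ(1/n^{1}) E[X] stays bounded (at the triangle threshold p ~ 1/n).


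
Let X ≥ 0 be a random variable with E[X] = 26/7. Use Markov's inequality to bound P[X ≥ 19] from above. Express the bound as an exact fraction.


μ = E[X] = 26/7, a = 19.
Markov: P[X ≥ 19] ≤ μ/a = (26/7)/19 = 26/133.
Numerically: ≈ 0.1955.
(Since a = 19 > μ = 3.7143, the bound 26/133 is < 1 and informative.)

P[X ≥ 19] ≤ 26/133 ≈ 0.1955.


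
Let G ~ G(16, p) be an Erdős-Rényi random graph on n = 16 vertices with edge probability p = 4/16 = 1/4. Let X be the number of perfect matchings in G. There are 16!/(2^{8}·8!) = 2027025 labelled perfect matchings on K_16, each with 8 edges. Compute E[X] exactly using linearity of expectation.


K_16 has 16!/(2^{8}·8!) = 2027025 labelled perfect matchings.
For each such perfect matching H, let X_H = 1 if all 8 edges of H are present in G. Then P[X_H = 1] = p^{8} = (1/4)^{8} = 1/65536.
By linearity of expectation: E[X] = Σ_H E[X_H] = 2027025 · p^{8} = 2027025 · 1/65536 = 2027025/65536.
Numerically: E[X] ≈ 30.93.

E[X] = 2027025 · (1/4)^{8} = 2027025/65536 ≈ 30.93.


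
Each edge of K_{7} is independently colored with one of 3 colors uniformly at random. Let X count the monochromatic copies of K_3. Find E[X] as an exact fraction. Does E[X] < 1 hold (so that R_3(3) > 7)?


E[X] = C(7, 3) · 3^{1 − 3} = 35 · 3^{−2} = 35/9.
As a reduced fraction: E[X] = 35/9 ≈ 3.88889.
Is E[X] < 1? NO.
Since E[X] ≥ 1, the first-moment bound is inconclusive at n = 7; it does NOT by itself certify R_3(3) > 7.

E[X] = 35/9 ≈ 3.88889; E[X] ≥ 1; first-moment method inconclusive here.


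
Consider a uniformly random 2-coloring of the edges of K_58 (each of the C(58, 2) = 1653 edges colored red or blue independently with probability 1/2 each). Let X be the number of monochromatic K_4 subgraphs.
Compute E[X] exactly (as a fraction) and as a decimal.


Let X = Σ_S X_S over the C(58, 4) = 424270 subsets S of size 4, where X_S = 1 if the K_4 on S is monochromatic.
For a fixed S, the K_4 on S has C(4, 2) = 6 edges. P[all 6 edges red] = (1/2)^6, and likewise for blue, so P[monochromatic] = 2·(1/2)^6 = 2^{1 − 6} = 1/32.
Summing: E[X] = C(58, 4) · 2^{1 − 6} = 424270 · 1/32 = 212135/16.
Numerically: E[X] ≈ 13258.43750.

E[X] = C(58,4)·2^(1−C(4,2)) = 212135/16 ≈ 13258.43750.


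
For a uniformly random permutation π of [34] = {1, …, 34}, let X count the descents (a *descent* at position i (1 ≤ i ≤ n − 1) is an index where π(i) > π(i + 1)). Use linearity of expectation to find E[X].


Write X = Σ X_I over i = 1, …, 33, with X_I the indicator of one descent.
There are 33 indicators.
For each fixed i, the pair (π(i), π(i+1)) is a uniformly random ordered pair of distinct values from {1, …, 34}; by symmetry P[π(i) > π(i+1)] = 1/2.
By linearity: E[X] = 33 · (1/2) = (34 − 1) · (1/2) = 33/2 ≈ 16.5000.

E[X] = 33/2 = 16.5000.


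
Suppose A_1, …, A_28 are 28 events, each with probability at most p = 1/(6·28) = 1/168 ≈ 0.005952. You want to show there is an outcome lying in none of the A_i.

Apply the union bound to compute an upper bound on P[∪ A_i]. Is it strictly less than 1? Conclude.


Union bound: P[∪_{i=1}^{28} A_i] ≤ Σ_i P[A_i] ≤ 28·p = 28·(1/168) = 1/6.
Numerically: 1/6 ≈ 0.166667.
Is 1/6 < 1? YES.
Since P[∪ A_i] ≤ 1/6 < 1, the complement has P[∩ A_i^c] ≥ 1 − 1/6 = 5/6 > 0, so some outcome avoids every A_i.

28·p = 1/6 ≈ 0.166667; existence CERTIFIED by the union bound.


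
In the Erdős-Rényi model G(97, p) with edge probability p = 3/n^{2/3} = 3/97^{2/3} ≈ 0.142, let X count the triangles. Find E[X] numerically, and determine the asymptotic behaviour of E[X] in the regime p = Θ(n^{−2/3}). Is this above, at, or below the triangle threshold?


Number of potential triangles: C(97, 3) = 147440.
Each occurs with probability p³ ≈ (0.142)³ ≈ 2.86959e-03.
By linearity: E[X] = C(97, 3)·p³ ≈ 147440 · 2.86959e-03 ≈ 423.093.
Since α = 2/3 < 1, p = c/n^{2/3} ≫ 1/n is above the triangle threshold p ~ 1/n. Asymptotically E[X] ~ (c³/6)·n^{3(1−α)} = (3³/6)·n^{1} → ∞; triangles are abundant w.h.p.

E[X] ≈ 423.093; in regime p = Θ(1/n^{2/3}) E[X] diverges (above the triangle threshold p ~ 1/n).


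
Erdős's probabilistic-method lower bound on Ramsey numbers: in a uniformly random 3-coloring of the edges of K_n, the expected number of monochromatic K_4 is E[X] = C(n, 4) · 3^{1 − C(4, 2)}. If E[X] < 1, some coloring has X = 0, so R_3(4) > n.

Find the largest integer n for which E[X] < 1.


We need C(n, 4) · 3^{1 − 6} < 1, i.e. C(n, 4) < 3^{6 − 1} = 243.
Check values of n near the boundary:
  n = 4: C(4, 4) = 1; 1 < 243? YES
  n = 5: C(5, 4) = 5; 5 < 243? YES
  n = 6: C(6, 4) = 15; 15 < 243? YES
  n = 7: C(7, 4) = 35; 35 < 243? YES
  n = 8: C(8, 4) = 70; 70 < 243? YES
  n = 9: C(9, 4) = 126; 126 < 243? YES
  n = 10: C(10, 4) = 210; 210 < 243? YES
  n = 11: C(11, 4) = 330; 330 < 243? NO
  n = 12: C(12, 4) = 495; 495 < 243? NO
  n = 13: C(13, 4) = 715; 715 < 243? NO
The largest n with C(n, 4) < 243 is n = 10 (where E[X] = 70/81 ≈ 0.8642). Hence R_3(4) > 10, i.e. R_3(4) ≥ 11.

Largest n = 10; hence R_3(4) > 10.


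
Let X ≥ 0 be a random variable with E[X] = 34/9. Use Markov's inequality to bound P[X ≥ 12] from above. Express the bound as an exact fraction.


μ = E[X] = 34/9, a = 12.
Markov: P[X ≥ 12] ≤ μ/a = (34/9)/12 = 17/54.
Numerically: ≈ 0.315.
(Since a = 12 > μ = 3.778, the bound 17/54 is < 1 and informative.)

P[X ≥ 12] ≤ 17/54 ≈ 0.315.


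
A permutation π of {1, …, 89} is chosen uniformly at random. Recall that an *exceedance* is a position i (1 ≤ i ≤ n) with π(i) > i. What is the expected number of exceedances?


Write X = Σ_{i=1}^{89} X_i, where X_i = 1_{π(i) > i}.
For each fixed i, π(i) is uniform over {1, …, 89} (marginal of a uniform permutation), so P[π(i) > i] = (n − i)/n. Summing: Σ_{i=1}^{89} (n − i)/n = (0 + 1 + … + 88)/89 = 89(89 − 1)/(2·89) = (89 − 1)/2.
Hence E[X] = Σ_{i=1}^{89} (89 − i)/89 = 44 ≈ 44.00000.

E[X] = 44 = 44.00000.


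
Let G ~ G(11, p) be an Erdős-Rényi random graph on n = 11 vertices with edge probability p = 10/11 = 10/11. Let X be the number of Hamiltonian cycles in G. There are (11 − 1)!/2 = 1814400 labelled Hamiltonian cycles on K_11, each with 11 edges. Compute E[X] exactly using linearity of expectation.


K_11 has (11 − 1)!/2 = 1814400 labelled Hamiltonian cycles.
For each such Hamiltonian cycle H, let X_H = 1 if all 11 edges of H are present in G. Then P[X_H = 1] = p^{11} = (10/11)^{11} = 100000000000/285311670611.
By linearity: E[X] = Σ_H E[X_H] = 1814400 · p^{11} = 1814400 · 100000000000/285311670611 = 181440000000000000/285311670611.
Numerically: E[X] ≈ 6.36e+05.

E[X] = 1814400 · (10/11)^{11} = 181440000000000000/285311670611 ≈ 6.36e+05.


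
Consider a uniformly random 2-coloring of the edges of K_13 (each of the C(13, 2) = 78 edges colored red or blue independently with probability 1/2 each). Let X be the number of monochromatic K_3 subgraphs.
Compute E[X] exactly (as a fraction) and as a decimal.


Let X = Σ_S X_S over the C(13, 3) = 286 subsets S of size 3, where X_S = 1 if the K_3 on S is monochromatic.
For a fixed S, the K_3 on S has C(3, 2) = 3 edges. P[all 3 edges red] = (1/2)^3, and likewise for blue, so P[monochromatic] = 2·(1/2)^3 = 2^{1 − 3} = 1/4.
Summing: E[X] = C(13, 3) · 2^{1 − 3} = 286 · 1/4 = 143/2.
Numerically: E[X] ≈ 71.5000.

E[X] = C(13,3)·2^(1−C(3,2)) = 143/2 ≈ 71.5000.


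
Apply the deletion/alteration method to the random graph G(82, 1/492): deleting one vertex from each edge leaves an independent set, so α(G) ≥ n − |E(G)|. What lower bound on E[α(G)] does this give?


E[|E(G)|] = C(82, 2)·p = 3321 · (1/492) = 27/4.
E[α(G)] ≥ n − E[|E(G)|] = 82 − 27/4 = 301/4.
Numerically: ≈ 75.25000.
(This is only a lower bound; the true E[α(G)] may be larger.)

E[α(G)] ≥ 301/4 ≈ 75.25000.


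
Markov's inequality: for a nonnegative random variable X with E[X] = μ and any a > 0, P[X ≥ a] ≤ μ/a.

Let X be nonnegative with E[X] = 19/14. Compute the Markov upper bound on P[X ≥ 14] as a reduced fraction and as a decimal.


μ = E[X] = 19/14, a = 14.
Markov: P[X ≥ 14] ≤ μ/a = (19/14)/14 = 19/196.
Numerically: ≈ 0.0969.
(Since a = 14 > μ = 1.3571, the bound 19/196 is < 1 and informative.)

P[X ≥ 14] ≤ 19/196 ≈ 0.0969.


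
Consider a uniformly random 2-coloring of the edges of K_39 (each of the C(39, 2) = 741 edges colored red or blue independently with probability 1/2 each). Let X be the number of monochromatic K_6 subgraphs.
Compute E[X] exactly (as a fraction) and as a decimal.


Let X = Σ_S X_S over the C(39, 6) = 3262623 subsets S of size 6, where X_S = 1 if the K_6 on S is monochromatic.
For a fixed S, the K_6 on S has C(6, 2) = 15 edges. P[all 15 edges red] = (1/2)^15, and likewise for blue, so P[monochromatic] = 2·(1/2)^15 = 2^{1 − 15} = 1/16384.
By linearity: E[X] = C(39, 6) · 2^{1 − 15} = 3262623 · 1/16384 = 3262623/16384.
Numerically: E[X] ≈ 199.13470.

E[X] = C(39,6)·2^(1−C(6,2)) = 3262623/16384 ≈ 199.13470.


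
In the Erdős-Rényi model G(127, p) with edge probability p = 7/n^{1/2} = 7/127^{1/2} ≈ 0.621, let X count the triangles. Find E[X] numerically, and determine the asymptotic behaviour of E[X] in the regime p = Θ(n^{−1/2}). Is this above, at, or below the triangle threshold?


Number of potential triangles: C(127, 3) = 333375.
Each occurs with probability p³ ≈ (0.621)³ ≈ 2.39656e-01.
By linearity: E[X] = C(127, 3)·p³ ≈ 333375 · 2.39656e-01 ≈ 79895.362.
Since α = 1/2 < 1, p = c/n^{1/2} ≫ 1/n is above the triangle threshold p ~ 1/n. Asymptotically E[X] ~ (c³/6)·n^{3(1−α)} = (7³/6)·n^{1.5} → ∞; triangles are abundant w.h.p.

E[X] ≈ 79895.362; in regime p = Θ(1/n^{1/2}) E[X] diverges (above the triangle threshold p ~ 1/n).


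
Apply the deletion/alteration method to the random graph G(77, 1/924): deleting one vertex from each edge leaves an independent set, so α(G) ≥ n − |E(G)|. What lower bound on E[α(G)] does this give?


E[|E(G)|] = C(77, 2)·p = 2926 · (1/924) = 19/6.
E[α(G)] ≥ n − E[|E(G)|] = 77 − 19/6 = 443/6.
Numerically: ≈ 73.83333.
(This is only a lower bound; the true E[α(G)] may be larger.)

E[α(G)] ≥ 443/6 ≈ 73.83333.


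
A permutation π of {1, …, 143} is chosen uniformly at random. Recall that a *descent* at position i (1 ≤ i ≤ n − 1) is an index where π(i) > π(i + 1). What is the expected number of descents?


Write X = Σ X_I over i = 1, …, 142, with X_I the indicator of one descent.
There are 142 indicators.
For each fixed i, the pair (π(i), π(i+1)) is a uniformly random ordered pair of distinct values from {1, …, 143}; by symmetry P[π(i) > π(i+1)] = 1/2.
By linearity: E[X] = 142 · (1/2) = (143 − 1) · (1/2) = 71 ≈ 71.00000.

E[X] = 71 = 71.00000.


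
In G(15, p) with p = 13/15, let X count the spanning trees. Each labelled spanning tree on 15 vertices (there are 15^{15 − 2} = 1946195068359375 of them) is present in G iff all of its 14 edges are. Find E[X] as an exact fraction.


K_15 has 15^{15 − 2} = 1946195068359375 labelled spanning trees.
For each such spanning tree H, let X_H = 1 if all 14 edges of H are present in G. Then P[X_H = 1] = p^{14} = (13/15)^{14} = 3937376385699289/29192926025390625.
Summing the indicators: E[X] = Σ_H E[X_H] = 1946195068359375 · p^{14} = 1946195068359375 · 3937376385699289/29192926025390625 = 3937376385699289/15.
Numerically: E[X] ≈ 2.6249e+14.

E[X] = 1946195068359375 · (13/15)^{14} = 3937376385699289/15 ≈ 2.6249e+14.


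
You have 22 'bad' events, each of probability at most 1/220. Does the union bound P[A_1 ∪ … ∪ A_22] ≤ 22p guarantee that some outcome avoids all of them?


Union bound: P[∪_{i=1}^{22} A_i] ≤ Σ_i P[A_i] ≤ 22·p = 22·(1/220) = 1/10.
Numerically: 1/10 ≈ 0.1000.
Is 1/10 < 1? YES.
Since P[∪ A_i] ≤ 1/10 < 1, the complement has P[∩ A_i^c] ≥ 1 − 1/10 = 9/10 > 0, so some outcome avoids every A_i.

22·p = 1/10 ≈ 0.1000; existence CERTIFIED by the union bound.


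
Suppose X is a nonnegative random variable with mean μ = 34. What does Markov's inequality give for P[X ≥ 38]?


μ = E[X] = 34, a = 38.
Markov: P[X ≥ 38] ≤ μ/a = (34)/38 = 17/19.
Numerically: ≈ 0.894737.
(Since a = 38 > μ = 34.000000, the bound 17/19 is < 1 and informative.)

P[X ≥ 38] ≤ 17/19 ≈ 0.894737.


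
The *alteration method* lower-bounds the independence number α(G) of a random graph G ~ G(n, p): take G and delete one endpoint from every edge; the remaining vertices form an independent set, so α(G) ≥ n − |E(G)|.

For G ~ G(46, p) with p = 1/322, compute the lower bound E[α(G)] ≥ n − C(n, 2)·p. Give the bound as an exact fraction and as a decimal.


E[|E(G)|] = C(46, 2)·p = 1035 · (1/322) = 45/14.
E[α(G)] ≥ n − E[|E(G)|] = 46 − 45/14 = 599/14.
Numerically: ≈ 42.78571.
(This is only a lower bound; the true E[α(G)] may be larger.)

E[α(G)] ≥ 599/14 ≈ 42.78571.


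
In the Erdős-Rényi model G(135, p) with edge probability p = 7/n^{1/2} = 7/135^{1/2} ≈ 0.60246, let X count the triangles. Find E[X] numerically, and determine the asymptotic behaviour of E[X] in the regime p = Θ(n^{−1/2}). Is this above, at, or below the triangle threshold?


Number of potential triangles: C(135, 3) = 400995.
Each occurs with probability p³ ≈ (0.60246)³ ≈ 2.1867215e-01.
By linearity: E[X] = C(135, 3)·p³ ≈ 400995 · 2.1867215e-01 ≈ 87686.43724.
Since α = 1/2 < 1, p = c/n^{1/2} ≫ 1/n is above the triangle threshold p ~ 1/n. Asymptotically E[X] ~ (c³/6)·n^{3(1−α)} = (7³/6)·n^{1.5} → ∞; triangles are abundant w.h.p.

E[X] ≈ 87686.43724; in regime p = Θ(1/n^{1/2}) E[X] diverges (above the triangle threshold p ~ 1/n).


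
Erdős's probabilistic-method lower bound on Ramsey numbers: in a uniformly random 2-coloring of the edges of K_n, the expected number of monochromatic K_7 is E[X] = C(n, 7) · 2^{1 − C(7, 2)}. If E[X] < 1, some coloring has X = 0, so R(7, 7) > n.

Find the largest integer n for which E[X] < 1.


We need C(n, 7) · 2^{1 − 21} < 1, i.e. C(n, 7) < 2^{21 − 1} = 1048576.
Check values of n near the boundary:
  n = 26: C(26, 7) = 657800; 657800 < 1048576? YES
  n = 27: C(27, 7) = 888030; 888030 < 1048576? YES
  n = 28: C(28, 7) = 1184040; 1184040 < 1048576? NO
  n = 29: C(29, 7) = 1560780; 1560780 < 1048576? NO
  n = 30: C(30, 7) = 2035800; 2035800 < 1048576? NO
The largest n with C(n, 7) < 1048576 is n = 27 (where E[X] = 444015/524288 ≈ 0.8468914). Hence R(7, 7) > 27, i.e. R(7, 7) ≥ 28.

Largest n = 27; hence R(7, 7) > 27.


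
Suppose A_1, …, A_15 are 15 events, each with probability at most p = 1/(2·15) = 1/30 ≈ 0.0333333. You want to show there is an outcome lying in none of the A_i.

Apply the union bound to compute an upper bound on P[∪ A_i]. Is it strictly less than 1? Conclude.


Union bound: P[∪_{i=1}^{15} A_i] ≤ Σ_i P[A_i] ≤ 15·p = 15·(1/30) = 1/2.
Numerically: 1/2 ≈ 0.5000000.
Is 1/2 < 1? YES.
Since P[∪ A_i] ≤ 1/2 < 1, the complement has P[∩ A_i^c] ≥ 1 − 1/2 = 1/2 > 0, so some outcome avoids every A_i.

15·p = 1/2 ≈ 0.5000000; existence CERTIFIED by the union bound.


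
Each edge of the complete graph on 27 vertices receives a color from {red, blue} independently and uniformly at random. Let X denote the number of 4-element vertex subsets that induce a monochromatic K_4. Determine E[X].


Let X = Σ_S X_S over the C(27, 4) = 17550 subsets S of size 4, where X_S = 1 if the K_4 on S is monochromatic.
For a fixed S, the K_4 on S has C(4, 2) = 6 edges. P[all 6 edges red] = (1/2)^6, and likewise for blue, so P[monochromatic] = 2·(1/2)^6 = 2^{1 − 6} = 1/32.
By linearity: E[X] = C(27, 4) · 2^{1 − 6} = 17550 · 1/32 = 8775/16.
Numerically: E[X] ≈ 548.437500.

E[X] = C(27,4)·2^(1−C(4,2)) = 8775/16 ≈ 548.437500.


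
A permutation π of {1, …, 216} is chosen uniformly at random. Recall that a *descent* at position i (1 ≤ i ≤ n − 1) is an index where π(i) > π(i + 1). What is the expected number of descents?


Write X = Σ X_I over i = 1, …, 215, with X_I the indicator of one descent.
There are 215 indicators.
For each fixed i, the pair (π(i), π(i+1)) is a uniformly random ordered pair of distinct values from {1, …, 216}; by symmetry P[π(i) > π(i+1)] = 1/2.
By linearity: E[X] = 215 · (1/2) = (216 − 1) · (1/2) = 215/2 ≈ 107.5000.

E[X] = 215/2 = 107.5000.


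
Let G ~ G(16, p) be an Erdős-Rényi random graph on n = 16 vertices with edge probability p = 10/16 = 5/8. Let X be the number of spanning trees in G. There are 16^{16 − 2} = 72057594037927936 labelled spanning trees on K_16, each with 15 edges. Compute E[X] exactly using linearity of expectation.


K_16 has 16^{16 − 2} = 72057594037927936 labelled spanning trees.
For each such spanning tree H, let X_H = 1 if all 15 edges of H are present in G. Then P[X_H = 1] = p^{15} = (5/8)^{15} = 30517578125/35184372088832.
By linearity: E[X] = Σ_H E[X_H] = 72057594037927936 · p^{15} = 72057594037927936 · 30517578125/35184372088832 = 62500000000000.
Numerically: E[X] ≈ 6.25e+13.

E[X] = 72057594037927936 · (5/8)^{15} = 62500000000000 ≈ 6.25e+13.


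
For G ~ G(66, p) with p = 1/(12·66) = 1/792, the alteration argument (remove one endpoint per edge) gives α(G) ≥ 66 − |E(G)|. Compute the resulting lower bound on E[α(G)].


E[|E(G)|] = C(66, 2)·p = 2145 · (1/792) = 65/24.
E[α(G)] ≥ n − E[|E(G)|] = 66 − 65/24 = 1519/24.
Numerically: ≈ 63.2917.
(This is only a lower bound; the true E[α(G)] may be larger.)

E[α(G)] ≥ 1519/24 ≈ 63.2917.


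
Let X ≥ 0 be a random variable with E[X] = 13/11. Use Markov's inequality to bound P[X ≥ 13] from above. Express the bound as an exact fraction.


μ = E[X] = 13/11, a = 13.
Markov: P[X ≥ 13] ≤ μ/a = (13/11)/13 = 1/11.
Numerically: ≈ 0.090909.
(Since a = 13 > μ = 1.181818, the bound 1/11 is < 1 and informative.)

P[X ≥ 13] ≤ 1/11 ≈ 0.090909.


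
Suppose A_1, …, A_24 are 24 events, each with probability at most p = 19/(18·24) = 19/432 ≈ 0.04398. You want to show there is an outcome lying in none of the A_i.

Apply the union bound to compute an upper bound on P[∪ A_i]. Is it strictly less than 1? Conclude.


Union bound: P[∪_{i=1}^{24} A_i] ≤ Σ_i P[A_i] ≤ 24·p = 24·(19/432) = 19/18.
Numerically: 19/18 ≈ 1.05556.
Is 19/18 < 1? NO.
Since the bound 19/18 is ≥ 1, the union bound is uninformative here; it does NOT by itself certify existence.

24·p = 19/18 ≈ 1.05556; existence NOT certified by the union bound.


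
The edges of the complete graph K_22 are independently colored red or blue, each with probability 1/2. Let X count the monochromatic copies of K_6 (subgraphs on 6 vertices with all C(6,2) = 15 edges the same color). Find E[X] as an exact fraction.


Let X = Σ_S X_S over the C(22, 6) = 74613 subsets S of size 6, where X_S = 1 if the K_6 on S is monochromatic.
For a fixed S, the K_6 on S has C(6, 2) = 15 edges. P[all 15 edges red] = (1/2)^15, and likewise for blue, so P[monochromatic] = 2·(1/2)^15 = 2^{1 − 15} = 1/16384.
By linearity of expectation: E[X] = C(22, 6) · 2^{1 − 15} = 74613 · 1/16384 = 74613/16384.
Numerically: E[X] ≈ 4.5540.

E[X] = C(22,6)·2^(1−C(6,2)) = 74613/16384 ≈ 4.5540.


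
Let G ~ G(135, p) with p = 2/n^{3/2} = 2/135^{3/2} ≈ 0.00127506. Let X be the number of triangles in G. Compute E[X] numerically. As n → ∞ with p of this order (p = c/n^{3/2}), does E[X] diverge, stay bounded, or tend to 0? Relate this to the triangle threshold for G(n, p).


Number of potential triangles: C(135, 3) = 400995.
Each occurs with probability p³ ≈ (0.00127506)³ ≈ 2.07294619e-09.
By linearity: E[X] = C(135, 3)·p³ ≈ 400995 · 2.07294619e-09 ≈ 0.000831.
Since α = 3/2 > 1, p = c/n^{3/2} = o(1/n) is below the triangle threshold p ~ 1/n. Asymptotically E[X] ~ (c³/6)·n^{3(1−α)} = (2³/6)·n^{-1.5} → 0, so by Markov's inequality G has no triangles w.h.p.

E[X] ≈ 0.000831; in regime p = Θ(1/n^{3/2}) E[X] tends to 0 (below the triangle threshold p ~ 1/n).


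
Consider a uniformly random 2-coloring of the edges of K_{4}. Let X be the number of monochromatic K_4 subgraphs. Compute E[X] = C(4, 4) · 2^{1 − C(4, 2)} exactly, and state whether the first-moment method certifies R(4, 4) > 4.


E[X] = C(4, 4) · 2^{1 − 6} = 1 · 2^{−5} = 1/32.
As a reduced fraction: E[X] = 1/32 ≈ 0.0312.
Is E[X] < 1? YES.
Since E[X] < 1, there exists a 2-coloring of K_{4} with no monochromatic K_4; hence R(4, 4) > 4.

E[X] = 1/32 ≈ 0.0312; E[X] < 1, so R(4, 4) > 4.


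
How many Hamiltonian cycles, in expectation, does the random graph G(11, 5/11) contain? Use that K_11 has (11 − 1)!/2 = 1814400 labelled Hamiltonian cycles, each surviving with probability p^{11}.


K_11 has (11 − 1)!/2 = 1814400 labelled Hamiltonian cycles.
For each such Hamiltonian cycle H, let X_H = 1 if all 11 edges of H are present in G. Then P[X_H = 1] = p^{11} = (5/11)^{11} = 48828125/285311670611.
By linearity of expectation: E[X] = Σ_H E[X_H] = 1814400 · p^{11} = 1814400 · 48828125/285311670611 = 88593750000000/285311670611.
Numerically: E[X] ≈ 310.5.

E[X] = 1814400 · (5/11)^{11} = 88593750000000/285311670611 ≈ 310.5.


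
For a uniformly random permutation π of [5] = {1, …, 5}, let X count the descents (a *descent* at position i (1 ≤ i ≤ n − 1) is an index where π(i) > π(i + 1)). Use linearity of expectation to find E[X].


Write X = Σ X_I over i = 1, …, 4, with X_I the indicator of one descent.
There are 4 indicators.
For each fixed i, the pair (π(i), π(i+1)) is a uniformly random ordered pair of distinct values from {1, …, 5}; by symmetry P[π(i) > π(i+1)] = 1/2.
By linearity: E[X] = 4 · (1/2) = (5 − 1) · (1/2) = 2 ≈ 2.000.

E[X] = 2 = 2.000.


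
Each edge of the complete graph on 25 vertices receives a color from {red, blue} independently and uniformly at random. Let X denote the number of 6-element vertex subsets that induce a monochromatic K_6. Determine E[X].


Let X = Σ_S X_S over the C(25, 6) = 177100 subsets S of size 6, where X_S = 1 if the K_6 on S is monochromatic.
For a fixed S, the K_6 on S has C(6, 2) = 15 edges. P[all 15 edges red] = (1/2)^15, and likewise for blue, so P[monochromatic] = 2·(1/2)^15 = 2^{1 − 15} = 1/16384.
By linearity: E[X] = C(25, 6) · 2^{1 − 15} = 177100 · 1/16384 = 44275/4096.
Numerically: E[X] ≈ 10.80933.

E[X] = C(25,6)·2^(1−C(6,2)) = 44275/4096 ≈ 10.80933.


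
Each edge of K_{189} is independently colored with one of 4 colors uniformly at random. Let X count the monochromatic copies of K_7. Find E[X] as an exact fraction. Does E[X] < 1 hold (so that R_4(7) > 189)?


E[X] = C(189, 7) · 4^{1 − 21} = 1527510868092 · 4^{−20} = 1527510868092/1099511627776.
As a reduced fraction: E[X] = 381877717023/274877906944 ≈ 1.389.
Is E[X] < 1? NO.
Since E[X] ≥ 1, the first-moment bound is inconclusive at n = 189; it does NOT by itself certify R_4(7) > 189.

E[X] = 381877717023/274877906944 ≈ 1.389; E[X] ≥ 1; first-moment method inconclusive here.


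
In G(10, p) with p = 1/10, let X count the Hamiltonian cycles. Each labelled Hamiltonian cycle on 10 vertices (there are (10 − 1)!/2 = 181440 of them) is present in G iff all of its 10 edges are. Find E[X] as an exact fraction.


K_10 has (10 − 1)!/2 = 181440 labelled Hamiltonian cycles.
For each such Hamiltonian cycle H, let X_H = 1 if all 10 edges of H are present in G. Then P[X_H = 1] = p^{10} = (1/10)^{10} = 1/10000000000.
Summing the indicators: E[X] = Σ_H E[X_H] = 181440 · p^{10} = 181440 · 1/10000000000 = 567/31250000.
Numerically: E[X] ≈ 1.81e-05.

E[X] = 181440 · (1/10)^{10} = 567/31250000 ≈ 1.81e-05.


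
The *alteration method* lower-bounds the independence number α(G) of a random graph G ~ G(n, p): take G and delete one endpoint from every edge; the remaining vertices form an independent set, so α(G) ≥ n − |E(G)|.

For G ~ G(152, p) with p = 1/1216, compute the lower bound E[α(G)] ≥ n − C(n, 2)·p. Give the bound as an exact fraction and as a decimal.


E[|E(G)|] = C(152, 2)·p = 11476 · (1/1216) = 151/16.
E[α(G)] ≥ n − E[|E(G)|] = 152 − 151/16 = 2281/16.
Numerically: ≈ 142.562.
(This is only a lower bound; the true E[α(G)] may be larger.)

E[α(G)] ≥ 2281/16 ≈ 142.562.


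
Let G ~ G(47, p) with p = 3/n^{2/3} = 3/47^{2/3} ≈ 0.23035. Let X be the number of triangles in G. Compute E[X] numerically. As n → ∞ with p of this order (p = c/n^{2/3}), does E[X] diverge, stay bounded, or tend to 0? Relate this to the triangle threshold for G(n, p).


Number of potential triangles: C(47, 3) = 16215.
Each occurs with probability p³ ≈ (0.23035)³ ≈ 1.2222725e-02.
By linearity: E[X] = C(47, 3)·p³ ≈ 16215 · 1.2222725e-02 ≈ 198.19149.
Since α = 2/3 < 1, p = c/n^{2/3} ≫ 1/n is above the triangle threshold p ~ 1/n. Asymptotically E[X] ~ (c³/6)·n^{3(1−α)} = (3³/6)·n^{1} → ∞; triangles are abundant w.h.p.

E[X] ≈ 198.19149; in regime p = Θ(1/n^{2/3}) E[X] diverges (above the triangle threshold p ~ 1/n).


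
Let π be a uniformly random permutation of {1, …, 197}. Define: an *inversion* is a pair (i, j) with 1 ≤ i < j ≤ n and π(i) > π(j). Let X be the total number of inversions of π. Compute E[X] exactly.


Write X = Σ X_I over the C(197, 2) = 19306 pairs i < j, with X_I the indicator of one inversion.
There are 19306 indicators.
For each fixed pair i < j, the values π(i) and π(j) are two distinct elements of {1, …, 197} in uniformly random order; by symmetry P[π(i) > π(j)] = 1/2.
By linearity: E[X] = 19306 · (1/2) = C(197, 2) · (1/2) = 19306/2 = 9653 ≈ 9653.0000.

E[X] = 9653 = 9653.0000.


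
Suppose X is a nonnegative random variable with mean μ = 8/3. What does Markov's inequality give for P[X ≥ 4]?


μ = E[X] = 8/3, a = 4.
Markov: P[X ≥ 4] ≤ μ/a = (8/3)/4 = 2/3.
Numerically: ≈ 0.66667.
(Since a = 4 > μ = 2.66667, the bound 2/3 is < 1 and informative.)

P[X ≥ 4] ≤ 2/3 ≈ 0.66667.


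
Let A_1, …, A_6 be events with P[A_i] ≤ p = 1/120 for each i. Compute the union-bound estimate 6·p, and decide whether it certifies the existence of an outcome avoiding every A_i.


Union bound: P[∪_{i=1}^{6} A_i] ≤ Σ_i P[A_i] ≤ 6·p = 6·(1/120) = 1/20.
Numerically: 1/20 ≈ 0.0500.
Is 1/20 < 1? YES.
Since P[∪ A_i] ≤ 1/20 < 1, the complement has P[∩ A_i^c] ≥ 1 − 1/20 = 19/20 > 0, so some outcome avoids every A_i.

6·p = 1/20 ≈ 0.0500; existence CERTIFIED by the union bound.


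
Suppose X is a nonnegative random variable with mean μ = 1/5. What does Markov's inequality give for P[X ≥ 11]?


μ = E[X] = 1/5, a = 11.
Markov: P[X ≥ 11] ≤ μ/a = (1/5)/11 = 1/55.
Numerically: ≈ 0.01818.
(Since a = 11 > μ = 0.20000, the bound 1/55 is < 1 and informative.)

P[X ≥ 11] ≤ 1/55 ≈ 0.01818.


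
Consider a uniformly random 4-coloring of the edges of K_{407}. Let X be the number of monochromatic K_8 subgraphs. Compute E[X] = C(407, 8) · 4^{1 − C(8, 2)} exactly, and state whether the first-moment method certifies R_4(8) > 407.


E[X] = C(407, 8) · 4^{1 − 28} = 17424959239309050 · 4^{−27} = 17424959239309050/18014398509481984.
As a reduced fraction: E[X] = 8712479619654525/9007199254740992 ≈ 0.96728.
Is E[X] < 1? YES.
Since E[X] < 1, there exists a 4-coloring of K_{407} with no monochromatic K_8; hence R_4(8) > 407.

E[X] = 8712479619654525/9007199254740992 ≈ 0.96728; E[X] < 1, so R_4(8) > 407.


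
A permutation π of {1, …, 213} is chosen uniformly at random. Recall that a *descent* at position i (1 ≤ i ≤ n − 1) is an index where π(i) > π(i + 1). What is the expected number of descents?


Write X = Σ X_I over i = 1, …, 212, with X_I the indicator of one descent.
There are 212 indicators.
For each fixed i, the pair (π(i), π(i+1)) is a uniformly random ordered pair of distinct values from {1, …, 213}; by symmetry P[π(i) > π(i+1)] = 1/2.
By linearity: E[X] = 212 · (1/2) = (213 − 1) · (1/2) = 106 ≈ 106.00000.

E[X] = 106 = 106.00000.


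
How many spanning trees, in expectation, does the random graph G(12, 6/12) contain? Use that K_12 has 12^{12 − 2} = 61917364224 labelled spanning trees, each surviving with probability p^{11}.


K_12 has 12^{12 − 2} = 61917364224 labelled spanning trees.
For each such spanning tree H, let X_H = 1 if all 11 edges of H are present in G. Then P[X_H = 1] = p^{11} = (1/2)^{11} = 1/2048.
By linearity: E[X] = Σ_H E[X_H] = 61917364224 · p^{11} = 61917364224 · 1/2048 = 30233088.
Numerically: E[X] ≈ 3.02331e+07.

E[X] = 61917364224 · (1/2)^{11} = 30233088 ≈ 3.02331e+07.


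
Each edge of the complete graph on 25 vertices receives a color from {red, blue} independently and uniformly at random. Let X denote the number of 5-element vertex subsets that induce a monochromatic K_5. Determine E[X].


Let X = Σ_S X_S over the C(25, 5) = 53130 subsets S of size 5, where X_S = 1 if the K_5 on S is monochromatic.
For a fixed S, the K_5 on S has C(5, 2) = 10 edges. P[all 10 edges red] = (1/2)^10, and likewise for blue, so P[monochromatic] = 2·(1/2)^10 = 2^{1 − 10} = 1/512.
Summing: E[X] = C(25, 5) · 2^{1 − 10} = 53130 · 1/512 = 26565/256.
Numerically: E[X] ≈ 103.7695.

E[X] = C(25,5)·2^(1−C(5,2)) = 26565/256 ≈ 103.7695.


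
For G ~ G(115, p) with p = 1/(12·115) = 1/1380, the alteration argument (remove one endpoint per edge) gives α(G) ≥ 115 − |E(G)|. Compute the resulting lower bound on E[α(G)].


E[|E(G)|] = C(115, 2)·p = 6555 · (1/1380) = 19/4.
E[α(G)] ≥ n − E[|E(G)|] = 115 − 19/4 = 441/4.
Numerically: ≈ 110.250.
(This is only a lower bound; the true E[α(G)] may be larger.)

E[α(G)] ≥ 441/4 ≈ 110.250.


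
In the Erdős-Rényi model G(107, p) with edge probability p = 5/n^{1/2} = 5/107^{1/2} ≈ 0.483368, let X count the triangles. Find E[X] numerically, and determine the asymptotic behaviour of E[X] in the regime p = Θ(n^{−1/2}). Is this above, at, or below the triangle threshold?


Number of potential triangles: C(107, 3) = 198485.
Each occurs with probability p³ ≈ (0.483368)³ ≈ 1.12936506e-01.
By linearity: E[X] = C(107, 3)·p³ ≈ 198485 · 1.12936506e-01 ≈ 22416.202340.
Since α = 1/2 < 1, p = c/n^{1/2} ≫ 1/n is above the triangle threshold p ~ 1/n. Asymptotically E[X] ~ (c³/6)·n^{3(1−α)} = (5³/6)·n^{1.5} → ∞; triangles are abundant w.h.p.

E[X] ≈ 22416.202340; in regime p = Θ(1/n^{1/2}) E[X] diverges (above the triangle threshold p ~ 1/n).


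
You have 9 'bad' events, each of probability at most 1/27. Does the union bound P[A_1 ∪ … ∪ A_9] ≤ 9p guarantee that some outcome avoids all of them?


Union bound: P[∪_{i=1}^{9} A_i] ≤ Σ_i P[A_i] ≤ 9·p = 9·(1/27) = 1/3.
Numerically: 1/3 ≈ 0.333333.
Is 1/3 < 1? YES.
Since P[∪ A_i] ≤ 1/3 < 1, the complement has P[∩ A_i^c] ≥ 1 − 1/3 = 2/3 > 0, so some outcome avoids every A_i.

9·p = 1/3 ≈ 0.333333; existence CERTIFIED by the union bound.


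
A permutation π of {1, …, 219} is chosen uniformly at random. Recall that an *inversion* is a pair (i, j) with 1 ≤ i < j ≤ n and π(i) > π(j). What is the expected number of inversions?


Write X = Σ X_I over the C(219, 2) = 23871 pairs i < j, with X_I the indicator of one inversion.
There are 23871 indicators.
For each fixed pair i < j, the values π(i) and π(j) are two distinct elements of {1, …, 219} in uniformly random order; by symmetry P[π(i) > π(j)] = 1/2.
By linearity: E[X] = 23871 · (1/2) = C(219, 2) · (1/2) = 23871/2 = 23871/2 ≈ 11935.50000.

E[X] = 23871/2 = 11935.50000.


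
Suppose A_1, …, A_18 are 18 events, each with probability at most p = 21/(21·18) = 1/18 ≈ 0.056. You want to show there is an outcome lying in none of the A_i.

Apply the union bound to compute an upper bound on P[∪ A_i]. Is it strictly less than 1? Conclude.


Union bound: P[∪_{i=1}^{18} A_i] ≤ Σ_i P[A_i] ≤ 18·p = 18·(1/18) = 1.
Numerically: 1 ≈ 1.000.
Is 1 < 1? NO.
Since the bound 1 is ≥ 1, the union bound is uninformative here; it does NOT by itself certify existence.

18·p = 1 ≈ 1.000; existence NOT certified by the union bound.


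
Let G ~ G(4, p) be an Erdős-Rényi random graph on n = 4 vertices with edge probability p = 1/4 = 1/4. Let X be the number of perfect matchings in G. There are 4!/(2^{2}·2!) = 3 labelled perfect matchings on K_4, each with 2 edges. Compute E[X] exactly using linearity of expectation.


K_4 has 4!/(2^{2}·2!) = 3 labelled perfect matchings.
For each such perfect matching H, let X_H = 1 if all 2 edges of H are present in G. Then P[X_H = 1] = p^{2} = (1/4)^{2} = 1/16.
By linearity: E[X] = Σ_H E[X_H] = 3 · p^{2} = 3 · 1/16 = 3/16.
Numerically: E[X] ≈ 0.188.

E[X] = 3 · (1/4)^{2} = 3/16 ≈ 0.188.


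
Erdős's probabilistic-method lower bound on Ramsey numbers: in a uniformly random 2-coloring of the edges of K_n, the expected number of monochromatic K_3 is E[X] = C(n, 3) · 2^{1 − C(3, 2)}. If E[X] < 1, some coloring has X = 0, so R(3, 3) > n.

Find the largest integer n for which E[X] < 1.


We need C(n, 3) · 2^{1 − 3} < 1, i.e. C(n, 3) < 2^{3 − 1} = 4.
Check values of n near the boundary:
  n = 3: C(3, 3) = 1; 1 < 4? YES
  n = 4: C(4, 3) = 4; 4 < 4? NO
  n = 5: C(5, 3) = 10; 10 < 4? NO
  n = 6: C(6, 3) = 20; 20 < 4? NO
The largest n with C(n, 3) < 4 is n = 3 (where E[X] = 1/4 ≈ 0.250). Hence R(3, 3) > 3, i.e. R(3, 3) ≥ 4.

Largest n = 3; hence R(3, 3) > 3.


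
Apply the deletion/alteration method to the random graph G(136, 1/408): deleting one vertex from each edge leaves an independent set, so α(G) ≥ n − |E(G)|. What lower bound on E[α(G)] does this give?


E[|E(G)|] = C(136, 2)·p = 9180 · (1/408) = 45/2.
E[α(G)] ≥ n − E[|E(G)|] = 136 − 45/2 = 227/2.
Numerically: ≈ 113.50000.
(This is only a lower bound; the true E[α(G)] may be larger.)

E[α(G)] ≥ 227/2 ≈ 113.50000.


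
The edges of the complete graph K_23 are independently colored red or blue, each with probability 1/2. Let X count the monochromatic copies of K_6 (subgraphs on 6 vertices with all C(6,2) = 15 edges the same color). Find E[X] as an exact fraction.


Let X = Σ_S X_S over the C(23, 6) = 100947 subsets S of size 6, where X_S = 1 if the K_6 on S is monochromatic.
For a fixed S, the K_6 on S has C(6, 2) = 15 edges. P[all 15 edges red] = (1/2)^15, and likewise for blue, so P[monochromatic] = 2·(1/2)^15 = 2^{1 − 15} = 1/16384.
By linearity: E[X] = C(23, 6) · 2^{1 − 15} = 100947 · 1/16384 = 100947/16384.
Numerically: E[X] ≈ 6.16132.

E[X] = C(23,6)·2^(1−C(6,2)) = 100947/16384 ≈ 6.16132.


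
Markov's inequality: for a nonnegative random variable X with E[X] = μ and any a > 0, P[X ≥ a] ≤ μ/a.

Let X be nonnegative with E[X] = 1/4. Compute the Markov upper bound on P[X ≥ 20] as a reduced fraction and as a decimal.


μ = E[X] = 1/4, a = 20.
Markov: P[X ≥ 20] ≤ μ/a = (1/4)/20 = 1/80.
Numerically: ≈ 0.01250.
(Since a = 20 > μ = 0.25000, the bound 1/80 is < 1 and informative.)

P[X ≥ 20] ≤ 1/80 ≈ 0.01250.


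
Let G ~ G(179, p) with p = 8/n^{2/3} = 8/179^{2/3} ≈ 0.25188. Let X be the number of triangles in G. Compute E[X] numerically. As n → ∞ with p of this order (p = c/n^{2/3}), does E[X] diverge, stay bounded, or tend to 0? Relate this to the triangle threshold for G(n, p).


Number of potential triangles: C(179, 3) = 939929.
Each occurs with probability p³ ≈ (0.25188)³ ≈ 1.5979526e-02.
By linearity: E[X] = C(179, 3)·p³ ≈ 939929 · 1.5979526e-02 ≈ 15019.62011.
Since α = 2/3 < 1, p = c/n^{2/3} ≫ 1/n is above the triangle threshold p ~ 1/n. Asymptotically E[X] ~ (c³/6)·n^{3(1−α)} = (8³/6)·n^{1} → ∞; triangles are abundant w.h.p.

E[X] ≈ 15019.62011; in regime p = Θ(1/n^{2/3}) E[X] diverges (above the triangle threshold p ~ 1/n).


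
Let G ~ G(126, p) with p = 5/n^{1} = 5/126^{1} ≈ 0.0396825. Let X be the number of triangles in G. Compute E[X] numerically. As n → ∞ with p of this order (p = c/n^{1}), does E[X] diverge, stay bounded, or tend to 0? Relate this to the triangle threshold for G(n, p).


Number of potential triangles: C(126, 3) = 325500.
Each occurs with probability p³ ≈ (0.0396825)³ ≈ 6.24882522e-05.
By linearity: E[X] = C(126, 3)·p³ ≈ 325500 · 6.24882522e-05 ≈ 20.339926.
Here α = 1, so p = 5/n is exactly at the triangle threshold p ~ 1/n. Asymptotically E[X] → c³/6 = 5³/6 = 125/6 ≈ 20.833333, a bounded constant. In this regime the triangle count is asymptotically Poisson(c³/6).

E[X] ≈ 20.339926; in regime p = Θ(1/n^{1}) E[X] stays bounded (at the triangle threshold p ~ 1/n).


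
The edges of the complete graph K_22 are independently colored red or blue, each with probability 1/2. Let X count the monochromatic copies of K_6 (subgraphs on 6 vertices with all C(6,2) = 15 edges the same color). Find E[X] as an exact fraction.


Let X = Σ_S X_S over the C(22, 6) = 74613 subsets S of size 6, where X_S = 1 if the K_6 on S is monochromatic.
For a fixed S, the K_6 on S has C(6, 2) = 15 edges. P[all 15 edges red] = (1/2)^15, and likewise for blue, so P[monochromatic] = 2·(1/2)^15 = 2^{1 − 15} = 1/16384.
By linearity: E[X] = C(22, 6) · 2^{1 − 15} = 74613 · 1/16384 = 74613/16384.
Numerically: E[X] ≈ 4.554.

E[X] = C(22,6)·2^(1−C(6,2)) = 74613/16384 ≈ 4.554.


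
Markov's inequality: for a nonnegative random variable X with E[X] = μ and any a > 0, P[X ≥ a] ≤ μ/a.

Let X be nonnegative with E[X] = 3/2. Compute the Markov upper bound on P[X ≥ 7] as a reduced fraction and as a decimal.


μ = E[X] = 3/2, a = 7.
Markov: P[X ≥ 7] ≤ μ/a = (3/2)/7 = 3/14.
Numerically: ≈ 0.214.
(Since a = 7 > μ = 1.500, the bound 3/14 is < 1 and informative.)

P[X ≥ 7] ≤ 3/14 ≈ 0.214.
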